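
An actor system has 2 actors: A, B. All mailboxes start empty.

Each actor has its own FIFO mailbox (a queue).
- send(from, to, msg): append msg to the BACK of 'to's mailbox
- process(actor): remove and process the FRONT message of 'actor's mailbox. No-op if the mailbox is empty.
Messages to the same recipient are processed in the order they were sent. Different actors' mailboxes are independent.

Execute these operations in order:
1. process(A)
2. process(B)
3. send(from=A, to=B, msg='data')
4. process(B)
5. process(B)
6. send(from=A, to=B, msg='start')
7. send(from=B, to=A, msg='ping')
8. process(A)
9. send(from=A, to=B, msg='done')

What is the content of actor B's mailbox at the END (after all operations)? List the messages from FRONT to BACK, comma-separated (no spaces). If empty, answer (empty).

Answer: start,done

Derivation:
After 1 (process(A)): A:[] B:[]
After 2 (process(B)): A:[] B:[]
After 3 (send(from=A, to=B, msg='data')): A:[] B:[data]
After 4 (process(B)): A:[] B:[]
After 5 (process(B)): A:[] B:[]
After 6 (send(from=A, to=B, msg='start')): A:[] B:[start]
After 7 (send(from=B, to=A, msg='ping')): A:[ping] B:[start]
After 8 (process(A)): A:[] B:[start]
After 9 (send(from=A, to=B, msg='done')): A:[] B:[start,done]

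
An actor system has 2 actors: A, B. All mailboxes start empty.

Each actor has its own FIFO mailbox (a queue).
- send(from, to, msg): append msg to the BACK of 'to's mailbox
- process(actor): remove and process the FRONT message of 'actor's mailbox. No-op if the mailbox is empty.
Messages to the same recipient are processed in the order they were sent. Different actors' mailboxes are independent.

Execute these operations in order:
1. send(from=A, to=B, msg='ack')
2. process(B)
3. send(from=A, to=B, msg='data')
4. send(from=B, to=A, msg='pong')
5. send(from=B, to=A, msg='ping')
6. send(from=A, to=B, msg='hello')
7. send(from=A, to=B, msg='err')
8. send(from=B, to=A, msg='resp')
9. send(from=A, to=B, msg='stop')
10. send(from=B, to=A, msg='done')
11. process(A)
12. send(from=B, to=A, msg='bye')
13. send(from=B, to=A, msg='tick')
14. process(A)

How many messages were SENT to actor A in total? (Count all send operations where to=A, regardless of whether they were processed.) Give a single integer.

Answer: 6

Derivation:
After 1 (send(from=A, to=B, msg='ack')): A:[] B:[ack]
After 2 (process(B)): A:[] B:[]
After 3 (send(from=A, to=B, msg='data')): A:[] B:[data]
After 4 (send(from=B, to=A, msg='pong')): A:[pong] B:[data]
After 5 (send(from=B, to=A, msg='ping')): A:[pong,ping] B:[data]
After 6 (send(from=A, to=B, msg='hello')): A:[pong,ping] B:[data,hello]
After 7 (send(from=A, to=B, msg='err')): A:[pong,ping] B:[data,hello,err]
After 8 (send(from=B, to=A, msg='resp')): A:[pong,ping,resp] B:[data,hello,err]
After 9 (send(from=A, to=B, msg='stop')): A:[pong,ping,resp] B:[data,hello,err,stop]
After 10 (send(from=B, to=A, msg='done')): A:[pong,ping,resp,done] B:[data,hello,err,stop]
After 11 (process(A)): A:[ping,resp,done] B:[data,hello,err,stop]
After 12 (send(from=B, to=A, msg='bye')): A:[ping,resp,done,bye] B:[data,hello,err,stop]
After 13 (send(from=B, to=A, msg='tick')): A:[ping,resp,done,bye,tick] B:[data,hello,err,stop]
After 14 (process(A)): A:[resp,done,bye,tick] B:[data,hello,err,stop]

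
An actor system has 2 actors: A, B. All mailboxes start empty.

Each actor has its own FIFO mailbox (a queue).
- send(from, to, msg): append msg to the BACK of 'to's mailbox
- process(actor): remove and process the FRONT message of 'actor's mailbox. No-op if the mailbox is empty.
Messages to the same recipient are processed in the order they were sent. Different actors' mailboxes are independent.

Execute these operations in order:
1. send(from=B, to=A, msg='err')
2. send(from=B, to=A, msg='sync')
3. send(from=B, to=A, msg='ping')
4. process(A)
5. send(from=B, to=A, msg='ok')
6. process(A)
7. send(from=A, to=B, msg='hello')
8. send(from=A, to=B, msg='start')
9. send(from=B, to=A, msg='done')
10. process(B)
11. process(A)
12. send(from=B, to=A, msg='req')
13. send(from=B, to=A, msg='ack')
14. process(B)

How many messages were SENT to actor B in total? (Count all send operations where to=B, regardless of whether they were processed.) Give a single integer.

After 1 (send(from=B, to=A, msg='err')): A:[err] B:[]
After 2 (send(from=B, to=A, msg='sync')): A:[err,sync] B:[]
After 3 (send(from=B, to=A, msg='ping')): A:[err,sync,ping] B:[]
After 4 (process(A)): A:[sync,ping] B:[]
After 5 (send(from=B, to=A, msg='ok')): A:[sync,ping,ok] B:[]
After 6 (process(A)): A:[ping,ok] B:[]
After 7 (send(from=A, to=B, msg='hello')): A:[ping,ok] B:[hello]
After 8 (send(from=A, to=B, msg='start')): A:[ping,ok] B:[hello,start]
After 9 (send(from=B, to=A, msg='done')): A:[ping,ok,done] B:[hello,start]
After 10 (process(B)): A:[ping,ok,done] B:[start]
After 11 (process(A)): A:[ok,done] B:[start]
After 12 (send(from=B, to=A, msg='req')): A:[ok,done,req] B:[start]
After 13 (send(from=B, to=A, msg='ack')): A:[ok,done,req,ack] B:[start]
After 14 (process(B)): A:[ok,done,req,ack] B:[]

Answer: 2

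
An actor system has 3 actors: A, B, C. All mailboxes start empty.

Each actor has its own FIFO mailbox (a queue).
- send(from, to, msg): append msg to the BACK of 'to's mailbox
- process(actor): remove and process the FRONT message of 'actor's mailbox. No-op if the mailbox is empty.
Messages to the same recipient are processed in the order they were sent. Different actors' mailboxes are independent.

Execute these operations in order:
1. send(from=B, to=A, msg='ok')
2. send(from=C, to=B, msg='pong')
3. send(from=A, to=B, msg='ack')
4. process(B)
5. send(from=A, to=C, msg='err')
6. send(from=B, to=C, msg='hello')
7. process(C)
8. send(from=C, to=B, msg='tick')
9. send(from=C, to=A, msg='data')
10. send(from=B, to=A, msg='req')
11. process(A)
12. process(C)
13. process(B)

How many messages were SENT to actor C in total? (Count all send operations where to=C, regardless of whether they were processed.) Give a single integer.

After 1 (send(from=B, to=A, msg='ok')): A:[ok] B:[] C:[]
After 2 (send(from=C, to=B, msg='pong')): A:[ok] B:[pong] C:[]
After 3 (send(from=A, to=B, msg='ack')): A:[ok] B:[pong,ack] C:[]
After 4 (process(B)): A:[ok] B:[ack] C:[]
After 5 (send(from=A, to=C, msg='err')): A:[ok] B:[ack] C:[err]
After 6 (send(from=B, to=C, msg='hello')): A:[ok] B:[ack] C:[err,hello]
After 7 (process(C)): A:[ok] B:[ack] C:[hello]
After 8 (send(from=C, to=B, msg='tick')): A:[ok] B:[ack,tick] C:[hello]
After 9 (send(from=C, to=A, msg='data')): A:[ok,data] B:[ack,tick] C:[hello]
After 10 (send(from=B, to=A, msg='req')): A:[ok,data,req] B:[ack,tick] C:[hello]
After 11 (process(A)): A:[data,req] B:[ack,tick] C:[hello]
After 12 (process(C)): A:[data,req] B:[ack,tick] C:[]
After 13 (process(B)): A:[data,req] B:[tick] C:[]

Answer: 2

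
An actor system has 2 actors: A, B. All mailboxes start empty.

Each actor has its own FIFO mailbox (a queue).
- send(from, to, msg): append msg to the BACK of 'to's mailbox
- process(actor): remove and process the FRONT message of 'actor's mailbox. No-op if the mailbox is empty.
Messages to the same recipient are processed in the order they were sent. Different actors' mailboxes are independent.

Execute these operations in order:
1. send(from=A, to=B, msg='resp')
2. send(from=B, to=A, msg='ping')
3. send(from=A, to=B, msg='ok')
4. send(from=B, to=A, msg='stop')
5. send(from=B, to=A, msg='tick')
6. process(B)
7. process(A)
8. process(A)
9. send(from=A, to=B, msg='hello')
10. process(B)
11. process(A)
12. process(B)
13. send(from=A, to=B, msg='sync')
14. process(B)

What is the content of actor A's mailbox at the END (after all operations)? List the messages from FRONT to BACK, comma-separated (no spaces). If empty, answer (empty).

Answer: (empty)

Derivation:
After 1 (send(from=A, to=B, msg='resp')): A:[] B:[resp]
After 2 (send(from=B, to=A, msg='ping')): A:[ping] B:[resp]
After 3 (send(from=A, to=B, msg='ok')): A:[ping] B:[resp,ok]
After 4 (send(from=B, to=A, msg='stop')): A:[ping,stop] B:[resp,ok]
After 5 (send(from=B, to=A, msg='tick')): A:[ping,stop,tick] B:[resp,ok]
After 6 (process(B)): A:[ping,stop,tick] B:[ok]
After 7 (process(A)): A:[stop,tick] B:[ok]
After 8 (process(A)): A:[tick] B:[ok]
After 9 (send(from=A, to=B, msg='hello')): A:[tick] B:[ok,hello]
After 10 (process(B)): A:[tick] B:[hello]
After 11 (process(A)): A:[] B:[hello]
After 12 (process(B)): A:[] B:[]
After 13 (send(from=A, to=B, msg='sync')): A:[] B:[sync]
After 14 (process(B)): A:[] B:[]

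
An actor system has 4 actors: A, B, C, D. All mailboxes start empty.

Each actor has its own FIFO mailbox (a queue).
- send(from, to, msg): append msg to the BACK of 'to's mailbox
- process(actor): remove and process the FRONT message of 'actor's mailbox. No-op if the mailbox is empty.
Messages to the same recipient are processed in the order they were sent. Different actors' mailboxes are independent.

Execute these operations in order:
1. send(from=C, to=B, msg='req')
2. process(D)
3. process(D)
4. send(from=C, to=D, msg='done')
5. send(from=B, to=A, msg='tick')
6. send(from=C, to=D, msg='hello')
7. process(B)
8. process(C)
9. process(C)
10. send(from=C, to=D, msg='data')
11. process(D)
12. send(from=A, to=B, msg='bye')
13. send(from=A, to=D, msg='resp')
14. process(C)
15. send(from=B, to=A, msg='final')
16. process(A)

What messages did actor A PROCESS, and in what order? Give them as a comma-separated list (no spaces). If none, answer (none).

Answer: tick

Derivation:
After 1 (send(from=C, to=B, msg='req')): A:[] B:[req] C:[] D:[]
After 2 (process(D)): A:[] B:[req] C:[] D:[]
After 3 (process(D)): A:[] B:[req] C:[] D:[]
After 4 (send(from=C, to=D, msg='done')): A:[] B:[req] C:[] D:[done]
After 5 (send(from=B, to=A, msg='tick')): A:[tick] B:[req] C:[] D:[done]
After 6 (send(from=C, to=D, msg='hello')): A:[tick] B:[req] C:[] D:[done,hello]
After 7 (process(B)): A:[tick] B:[] C:[] D:[done,hello]
After 8 (process(C)): A:[tick] B:[] C:[] D:[done,hello]
After 9 (process(C)): A:[tick] B:[] C:[] D:[done,hello]
After 10 (send(from=C, to=D, msg='data')): A:[tick] B:[] C:[] D:[done,hello,data]
After 11 (process(D)): A:[tick] B:[] C:[] D:[hello,data]
After 12 (send(from=A, to=B, msg='bye')): A:[tick] B:[bye] C:[] D:[hello,data]
After 13 (send(from=A, to=D, msg='resp')): A:[tick] B:[bye] C:[] D:[hello,data,resp]
After 14 (process(C)): A:[tick] B:[bye] C:[] D:[hello,data,resp]
After 15 (send(from=B, to=A, msg='final')): A:[tick,final] B:[bye] C:[] D:[hello,data,resp]
After 16 (process(A)): A:[final] B:[bye] C:[] D:[hello,data,resp]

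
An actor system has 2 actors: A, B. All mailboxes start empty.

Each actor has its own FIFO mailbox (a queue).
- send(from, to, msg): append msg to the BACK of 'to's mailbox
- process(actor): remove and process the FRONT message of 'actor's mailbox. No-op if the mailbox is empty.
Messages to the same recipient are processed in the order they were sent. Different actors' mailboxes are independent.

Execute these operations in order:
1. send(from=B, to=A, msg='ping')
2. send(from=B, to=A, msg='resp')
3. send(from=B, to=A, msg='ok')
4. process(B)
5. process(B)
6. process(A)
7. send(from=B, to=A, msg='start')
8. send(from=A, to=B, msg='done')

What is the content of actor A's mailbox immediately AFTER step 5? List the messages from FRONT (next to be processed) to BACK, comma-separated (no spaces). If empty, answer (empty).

After 1 (send(from=B, to=A, msg='ping')): A:[ping] B:[]
After 2 (send(from=B, to=A, msg='resp')): A:[ping,resp] B:[]
After 3 (send(from=B, to=A, msg='ok')): A:[ping,resp,ok] B:[]
After 4 (process(B)): A:[ping,resp,ok] B:[]
After 5 (process(B)): A:[ping,resp,ok] B:[]

ping,resp,ok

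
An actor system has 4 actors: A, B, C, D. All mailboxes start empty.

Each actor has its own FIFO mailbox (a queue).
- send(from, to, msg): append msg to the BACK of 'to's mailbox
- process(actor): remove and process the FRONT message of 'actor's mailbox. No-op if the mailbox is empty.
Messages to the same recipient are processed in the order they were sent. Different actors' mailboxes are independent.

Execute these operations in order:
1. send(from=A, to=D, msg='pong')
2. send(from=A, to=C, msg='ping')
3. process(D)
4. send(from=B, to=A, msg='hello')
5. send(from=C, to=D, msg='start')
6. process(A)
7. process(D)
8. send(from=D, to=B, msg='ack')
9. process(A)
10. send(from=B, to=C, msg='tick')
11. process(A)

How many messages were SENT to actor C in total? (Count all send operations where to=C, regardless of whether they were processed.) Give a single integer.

After 1 (send(from=A, to=D, msg='pong')): A:[] B:[] C:[] D:[pong]
After 2 (send(from=A, to=C, msg='ping')): A:[] B:[] C:[ping] D:[pong]
After 3 (process(D)): A:[] B:[] C:[ping] D:[]
After 4 (send(from=B, to=A, msg='hello')): A:[hello] B:[] C:[ping] D:[]
After 5 (send(from=C, to=D, msg='start')): A:[hello] B:[] C:[ping] D:[start]
After 6 (process(A)): A:[] B:[] C:[ping] D:[start]
After 7 (process(D)): A:[] B:[] C:[ping] D:[]
After 8 (send(from=D, to=B, msg='ack')): A:[] B:[ack] C:[ping] D:[]
After 9 (process(A)): A:[] B:[ack] C:[ping] D:[]
After 10 (send(from=B, to=C, msg='tick')): A:[] B:[ack] C:[ping,tick] D:[]
After 11 (process(A)): A:[] B:[ack] C:[ping,tick] D:[]

Answer: 2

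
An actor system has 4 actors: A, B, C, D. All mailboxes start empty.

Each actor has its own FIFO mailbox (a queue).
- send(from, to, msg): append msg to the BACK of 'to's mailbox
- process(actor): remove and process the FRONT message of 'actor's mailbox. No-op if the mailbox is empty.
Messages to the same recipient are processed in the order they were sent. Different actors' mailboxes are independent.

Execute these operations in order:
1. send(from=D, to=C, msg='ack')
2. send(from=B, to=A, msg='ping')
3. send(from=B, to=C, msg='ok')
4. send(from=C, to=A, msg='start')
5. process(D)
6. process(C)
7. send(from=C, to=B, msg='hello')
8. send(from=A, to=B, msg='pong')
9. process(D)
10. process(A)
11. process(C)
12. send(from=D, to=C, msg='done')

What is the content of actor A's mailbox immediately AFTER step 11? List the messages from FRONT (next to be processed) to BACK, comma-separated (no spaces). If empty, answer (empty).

After 1 (send(from=D, to=C, msg='ack')): A:[] B:[] C:[ack] D:[]
After 2 (send(from=B, to=A, msg='ping')): A:[ping] B:[] C:[ack] D:[]
After 3 (send(from=B, to=C, msg='ok')): A:[ping] B:[] C:[ack,ok] D:[]
After 4 (send(from=C, to=A, msg='start')): A:[ping,start] B:[] C:[ack,ok] D:[]
After 5 (process(D)): A:[ping,start] B:[] C:[ack,ok] D:[]
After 6 (process(C)): A:[ping,start] B:[] C:[ok] D:[]
After 7 (send(from=C, to=B, msg='hello')): A:[ping,start] B:[hello] C:[ok] D:[]
After 8 (send(from=A, to=B, msg='pong')): A:[ping,start] B:[hello,pong] C:[ok] D:[]
After 9 (process(D)): A:[ping,start] B:[hello,pong] C:[ok] D:[]
After 10 (process(A)): A:[start] B:[hello,pong] C:[ok] D:[]
After 11 (process(C)): A:[start] B:[hello,pong] C:[] D:[]

start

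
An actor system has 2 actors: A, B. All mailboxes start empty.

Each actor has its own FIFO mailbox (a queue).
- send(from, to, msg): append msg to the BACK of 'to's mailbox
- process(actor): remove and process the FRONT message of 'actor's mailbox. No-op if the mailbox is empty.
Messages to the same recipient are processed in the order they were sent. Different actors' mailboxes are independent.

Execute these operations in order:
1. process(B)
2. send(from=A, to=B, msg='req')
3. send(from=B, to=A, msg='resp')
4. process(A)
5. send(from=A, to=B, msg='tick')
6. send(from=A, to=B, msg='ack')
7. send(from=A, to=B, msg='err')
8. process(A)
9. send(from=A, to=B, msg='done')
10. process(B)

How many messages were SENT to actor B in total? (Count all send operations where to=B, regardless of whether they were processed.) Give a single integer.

After 1 (process(B)): A:[] B:[]
After 2 (send(from=A, to=B, msg='req')): A:[] B:[req]
After 3 (send(from=B, to=A, msg='resp')): A:[resp] B:[req]
After 4 (process(A)): A:[] B:[req]
After 5 (send(from=A, to=B, msg='tick')): A:[] B:[req,tick]
After 6 (send(from=A, to=B, msg='ack')): A:[] B:[req,tick,ack]
After 7 (send(from=A, to=B, msg='err')): A:[] B:[req,tick,ack,err]
After 8 (process(A)): A:[] B:[req,tick,ack,err]
After 9 (send(from=A, to=B, msg='done')): A:[] B:[req,tick,ack,err,done]
After 10 (process(B)): A:[] B:[tick,ack,err,done]

Answer: 5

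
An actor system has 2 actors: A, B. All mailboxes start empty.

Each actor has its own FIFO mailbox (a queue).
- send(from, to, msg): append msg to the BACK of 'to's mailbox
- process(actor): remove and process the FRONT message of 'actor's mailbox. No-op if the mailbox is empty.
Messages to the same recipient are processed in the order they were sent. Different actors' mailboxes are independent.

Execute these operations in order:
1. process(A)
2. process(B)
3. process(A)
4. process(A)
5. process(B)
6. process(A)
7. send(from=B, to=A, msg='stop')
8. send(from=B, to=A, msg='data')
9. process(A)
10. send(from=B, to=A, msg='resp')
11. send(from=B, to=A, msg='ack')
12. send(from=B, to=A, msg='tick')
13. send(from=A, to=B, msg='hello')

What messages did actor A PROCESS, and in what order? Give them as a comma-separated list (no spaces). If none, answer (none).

After 1 (process(A)): A:[] B:[]
After 2 (process(B)): A:[] B:[]
After 3 (process(A)): A:[] B:[]
After 4 (process(A)): A:[] B:[]
After 5 (process(B)): A:[] B:[]
After 6 (process(A)): A:[] B:[]
After 7 (send(from=B, to=A, msg='stop')): A:[stop] B:[]
After 8 (send(from=B, to=A, msg='data')): A:[stop,data] B:[]
After 9 (process(A)): A:[data] B:[]
After 10 (send(from=B, to=A, msg='resp')): A:[data,resp] B:[]
After 11 (send(from=B, to=A, msg='ack')): A:[data,resp,ack] B:[]
After 12 (send(from=B, to=A, msg='tick')): A:[data,resp,ack,tick] B:[]
After 13 (send(from=A, to=B, msg='hello')): A:[data,resp,ack,tick] B:[hello]

Answer: stop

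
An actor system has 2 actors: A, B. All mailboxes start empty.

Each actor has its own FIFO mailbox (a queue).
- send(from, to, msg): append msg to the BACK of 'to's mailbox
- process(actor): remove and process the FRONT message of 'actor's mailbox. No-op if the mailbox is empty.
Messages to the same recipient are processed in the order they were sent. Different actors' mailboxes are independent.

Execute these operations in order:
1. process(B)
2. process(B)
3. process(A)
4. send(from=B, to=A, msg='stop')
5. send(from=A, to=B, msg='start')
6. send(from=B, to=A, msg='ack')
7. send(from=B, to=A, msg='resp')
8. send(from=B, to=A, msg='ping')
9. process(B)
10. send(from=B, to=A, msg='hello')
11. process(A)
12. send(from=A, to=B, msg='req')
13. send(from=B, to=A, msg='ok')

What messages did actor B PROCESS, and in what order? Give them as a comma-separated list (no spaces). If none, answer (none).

Answer: start

Derivation:
After 1 (process(B)): A:[] B:[]
After 2 (process(B)): A:[] B:[]
After 3 (process(A)): A:[] B:[]
After 4 (send(from=B, to=A, msg='stop')): A:[stop] B:[]
After 5 (send(from=A, to=B, msg='start')): A:[stop] B:[start]
After 6 (send(from=B, to=A, msg='ack')): A:[stop,ack] B:[start]
After 7 (send(from=B, to=A, msg='resp')): A:[stop,ack,resp] B:[start]
After 8 (send(from=B, to=A, msg='ping')): A:[stop,ack,resp,ping] B:[start]
After 9 (process(B)): A:[stop,ack,resp,ping] B:[]
After 10 (send(from=B, to=A, msg='hello')): A:[stop,ack,resp,ping,hello] B:[]
After 11 (process(A)): A:[ack,resp,ping,hello] B:[]
After 12 (send(from=A, to=B, msg='req')): A:[ack,resp,ping,hello] B:[req]
After 13 (send(from=B, to=A, msg='ok')): A:[ack,resp,ping,hello,ok] B:[req]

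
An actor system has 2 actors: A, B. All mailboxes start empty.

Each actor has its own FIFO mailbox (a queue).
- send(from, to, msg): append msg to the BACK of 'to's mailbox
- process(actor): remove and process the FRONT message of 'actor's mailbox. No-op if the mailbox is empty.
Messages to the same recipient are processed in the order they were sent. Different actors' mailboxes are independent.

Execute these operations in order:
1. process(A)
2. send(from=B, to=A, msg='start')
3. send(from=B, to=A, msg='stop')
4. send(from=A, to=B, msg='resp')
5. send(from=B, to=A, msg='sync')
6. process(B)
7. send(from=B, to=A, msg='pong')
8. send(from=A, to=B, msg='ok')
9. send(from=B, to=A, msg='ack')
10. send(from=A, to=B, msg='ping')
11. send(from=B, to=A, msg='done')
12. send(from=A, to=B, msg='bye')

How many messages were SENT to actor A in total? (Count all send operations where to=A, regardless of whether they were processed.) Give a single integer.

After 1 (process(A)): A:[] B:[]
After 2 (send(from=B, to=A, msg='start')): A:[start] B:[]
After 3 (send(from=B, to=A, msg='stop')): A:[start,stop] B:[]
After 4 (send(from=A, to=B, msg='resp')): A:[start,stop] B:[resp]
After 5 (send(from=B, to=A, msg='sync')): A:[start,stop,sync] B:[resp]
After 6 (process(B)): A:[start,stop,sync] B:[]
After 7 (send(from=B, to=A, msg='pong')): A:[start,stop,sync,pong] B:[]
After 8 (send(from=A, to=B, msg='ok')): A:[start,stop,sync,pong] B:[ok]
After 9 (send(from=B, to=A, msg='ack')): A:[start,stop,sync,pong,ack] B:[ok]
After 10 (send(from=A, to=B, msg='ping')): A:[start,stop,sync,pong,ack] B:[ok,ping]
After 11 (send(from=B, to=A, msg='done')): A:[start,stop,sync,pong,ack,done] B:[ok,ping]
After 12 (send(from=A, to=B, msg='bye')): A:[start,stop,sync,pong,ack,done] B:[ok,ping,bye]

Answer: 6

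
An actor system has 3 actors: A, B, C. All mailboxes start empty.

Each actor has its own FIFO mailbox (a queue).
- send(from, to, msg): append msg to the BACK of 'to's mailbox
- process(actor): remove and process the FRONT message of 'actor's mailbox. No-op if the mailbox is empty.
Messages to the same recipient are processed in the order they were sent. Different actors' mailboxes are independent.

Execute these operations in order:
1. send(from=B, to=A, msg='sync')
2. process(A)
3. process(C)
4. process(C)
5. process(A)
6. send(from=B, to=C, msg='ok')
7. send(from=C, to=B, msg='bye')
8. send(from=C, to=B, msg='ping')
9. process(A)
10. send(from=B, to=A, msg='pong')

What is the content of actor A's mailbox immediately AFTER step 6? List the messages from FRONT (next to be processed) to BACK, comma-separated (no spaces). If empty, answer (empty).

After 1 (send(from=B, to=A, msg='sync')): A:[sync] B:[] C:[]
After 2 (process(A)): A:[] B:[] C:[]
After 3 (process(C)): A:[] B:[] C:[]
After 4 (process(C)): A:[] B:[] C:[]
After 5 (process(A)): A:[] B:[] C:[]
After 6 (send(from=B, to=C, msg='ok')): A:[] B:[] C:[ok]

(empty)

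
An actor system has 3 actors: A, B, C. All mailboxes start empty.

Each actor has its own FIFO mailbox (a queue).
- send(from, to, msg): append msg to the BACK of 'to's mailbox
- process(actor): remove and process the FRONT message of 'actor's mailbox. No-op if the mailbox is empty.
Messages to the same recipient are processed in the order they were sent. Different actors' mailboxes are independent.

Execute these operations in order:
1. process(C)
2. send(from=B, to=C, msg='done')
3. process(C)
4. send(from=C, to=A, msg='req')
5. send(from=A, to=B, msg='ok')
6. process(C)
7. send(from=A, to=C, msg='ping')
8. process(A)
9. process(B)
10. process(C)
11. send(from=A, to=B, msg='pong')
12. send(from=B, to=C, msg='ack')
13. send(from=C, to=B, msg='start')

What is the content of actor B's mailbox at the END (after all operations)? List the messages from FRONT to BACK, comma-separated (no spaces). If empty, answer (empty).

Answer: pong,start

Derivation:
After 1 (process(C)): A:[] B:[] C:[]
After 2 (send(from=B, to=C, msg='done')): A:[] B:[] C:[done]
After 3 (process(C)): A:[] B:[] C:[]
After 4 (send(from=C, to=A, msg='req')): A:[req] B:[] C:[]
After 5 (send(from=A, to=B, msg='ok')): A:[req] B:[ok] C:[]
After 6 (process(C)): A:[req] B:[ok] C:[]
After 7 (send(from=A, to=C, msg='ping')): A:[req] B:[ok] C:[ping]
After 8 (process(A)): A:[] B:[ok] C:[ping]
After 9 (process(B)): A:[] B:[] C:[ping]
After 10 (process(C)): A:[] B:[] C:[]
After 11 (send(from=A, to=B, msg='pong')): A:[] B:[pong] C:[]
After 12 (send(from=B, to=C, msg='ack')): A:[] B:[pong] C:[ack]
After 13 (send(from=C, to=B, msg='start')): A:[] B:[pong,start] C:[ack]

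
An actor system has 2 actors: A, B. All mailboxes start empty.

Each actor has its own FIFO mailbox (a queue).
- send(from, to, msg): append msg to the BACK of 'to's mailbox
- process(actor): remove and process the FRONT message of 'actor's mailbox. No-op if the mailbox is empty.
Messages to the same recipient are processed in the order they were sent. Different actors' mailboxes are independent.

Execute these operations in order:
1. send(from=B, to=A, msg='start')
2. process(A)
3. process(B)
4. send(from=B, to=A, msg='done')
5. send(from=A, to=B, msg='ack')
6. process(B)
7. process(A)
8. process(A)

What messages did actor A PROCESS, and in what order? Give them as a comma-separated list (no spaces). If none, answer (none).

After 1 (send(from=B, to=A, msg='start')): A:[start] B:[]
After 2 (process(A)): A:[] B:[]
After 3 (process(B)): A:[] B:[]
After 4 (send(from=B, to=A, msg='done')): A:[done] B:[]
After 5 (send(from=A, to=B, msg='ack')): A:[done] B:[ack]
After 6 (process(B)): A:[done] B:[]
After 7 (process(A)): A:[] B:[]
After 8 (process(A)): A:[] B:[]

Answer: start,done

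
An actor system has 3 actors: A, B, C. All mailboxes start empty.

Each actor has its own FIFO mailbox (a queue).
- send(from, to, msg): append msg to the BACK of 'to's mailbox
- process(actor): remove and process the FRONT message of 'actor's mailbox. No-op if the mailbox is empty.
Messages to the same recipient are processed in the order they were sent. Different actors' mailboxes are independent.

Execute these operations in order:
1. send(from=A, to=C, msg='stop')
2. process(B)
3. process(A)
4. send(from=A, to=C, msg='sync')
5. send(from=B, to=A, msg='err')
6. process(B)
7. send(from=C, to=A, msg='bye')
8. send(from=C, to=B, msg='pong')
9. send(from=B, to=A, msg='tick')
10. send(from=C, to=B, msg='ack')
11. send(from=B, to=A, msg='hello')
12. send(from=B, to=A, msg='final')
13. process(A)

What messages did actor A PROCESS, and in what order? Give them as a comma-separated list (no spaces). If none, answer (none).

Answer: err

Derivation:
After 1 (send(from=A, to=C, msg='stop')): A:[] B:[] C:[stop]
After 2 (process(B)): A:[] B:[] C:[stop]
After 3 (process(A)): A:[] B:[] C:[stop]
After 4 (send(from=A, to=C, msg='sync')): A:[] B:[] C:[stop,sync]
After 5 (send(from=B, to=A, msg='err')): A:[err] B:[] C:[stop,sync]
After 6 (process(B)): A:[err] B:[] C:[stop,sync]
After 7 (send(from=C, to=A, msg='bye')): A:[err,bye] B:[] C:[stop,sync]
After 8 (send(from=C, to=B, msg='pong')): A:[err,bye] B:[pong] C:[stop,sync]
After 9 (send(from=B, to=A, msg='tick')): A:[err,bye,tick] B:[pong] C:[stop,sync]
After 10 (send(from=C, to=B, msg='ack')): A:[err,bye,tick] B:[pong,ack] C:[stop,sync]
After 11 (send(from=B, to=A, msg='hello')): A:[err,bye,tick,hello] B:[pong,ack] C:[stop,sync]
After 12 (send(from=B, to=A, msg='final')): A:[err,bye,tick,hello,final] B:[pong,ack] C:[stop,sync]
After 13 (process(A)): A:[bye,tick,hello,final] B:[pong,ack] C:[stop,sync]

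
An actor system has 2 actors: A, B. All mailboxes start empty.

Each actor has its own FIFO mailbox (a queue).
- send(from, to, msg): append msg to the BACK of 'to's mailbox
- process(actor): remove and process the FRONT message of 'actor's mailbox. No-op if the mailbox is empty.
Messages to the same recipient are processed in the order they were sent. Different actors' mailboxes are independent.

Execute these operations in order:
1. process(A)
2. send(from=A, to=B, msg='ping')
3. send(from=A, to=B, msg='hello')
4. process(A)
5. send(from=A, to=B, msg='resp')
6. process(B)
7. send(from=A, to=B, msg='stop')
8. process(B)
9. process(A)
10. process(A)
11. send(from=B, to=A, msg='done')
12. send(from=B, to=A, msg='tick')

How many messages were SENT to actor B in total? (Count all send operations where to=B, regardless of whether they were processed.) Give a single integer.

Answer: 4

Derivation:
After 1 (process(A)): A:[] B:[]
After 2 (send(from=A, to=B, msg='ping')): A:[] B:[ping]
After 3 (send(from=A, to=B, msg='hello')): A:[] B:[ping,hello]
After 4 (process(A)): A:[] B:[ping,hello]
After 5 (send(from=A, to=B, msg='resp')): A:[] B:[ping,hello,resp]
After 6 (process(B)): A:[] B:[hello,resp]
After 7 (send(from=A, to=B, msg='stop')): A:[] B:[hello,resp,stop]
After 8 (process(B)): A:[] B:[resp,stop]
After 9 (process(A)): A:[] B:[resp,stop]
After 10 (process(A)): A:[] B:[resp,stop]
After 11 (send(from=B, to=A, msg='done')): A:[done] B:[resp,stop]
After 12 (send(from=B, to=A, msg='tick')): A:[done,tick] B:[resp,stop]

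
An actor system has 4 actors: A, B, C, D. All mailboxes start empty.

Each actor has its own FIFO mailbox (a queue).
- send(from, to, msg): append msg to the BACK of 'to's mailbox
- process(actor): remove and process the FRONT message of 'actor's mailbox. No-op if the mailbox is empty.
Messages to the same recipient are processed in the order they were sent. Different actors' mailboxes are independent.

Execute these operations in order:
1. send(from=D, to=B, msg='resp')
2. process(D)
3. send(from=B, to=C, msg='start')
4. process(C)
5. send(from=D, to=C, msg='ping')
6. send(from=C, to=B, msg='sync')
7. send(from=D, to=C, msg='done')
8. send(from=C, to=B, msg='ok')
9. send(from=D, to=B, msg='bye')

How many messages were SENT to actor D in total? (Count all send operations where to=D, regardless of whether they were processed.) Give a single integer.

After 1 (send(from=D, to=B, msg='resp')): A:[] B:[resp] C:[] D:[]
After 2 (process(D)): A:[] B:[resp] C:[] D:[]
After 3 (send(from=B, to=C, msg='start')): A:[] B:[resp] C:[start] D:[]
After 4 (process(C)): A:[] B:[resp] C:[] D:[]
After 5 (send(from=D, to=C, msg='ping')): A:[] B:[resp] C:[ping] D:[]
After 6 (send(from=C, to=B, msg='sync')): A:[] B:[resp,sync] C:[ping] D:[]
After 7 (send(from=D, to=C, msg='done')): A:[] B:[resp,sync] C:[ping,done] D:[]
After 8 (send(from=C, to=B, msg='ok')): A:[] B:[resp,sync,ok] C:[ping,done] D:[]
After 9 (send(from=D, to=B, msg='bye')): A:[] B:[resp,sync,ok,bye] C:[ping,done] D:[]

Answer: 0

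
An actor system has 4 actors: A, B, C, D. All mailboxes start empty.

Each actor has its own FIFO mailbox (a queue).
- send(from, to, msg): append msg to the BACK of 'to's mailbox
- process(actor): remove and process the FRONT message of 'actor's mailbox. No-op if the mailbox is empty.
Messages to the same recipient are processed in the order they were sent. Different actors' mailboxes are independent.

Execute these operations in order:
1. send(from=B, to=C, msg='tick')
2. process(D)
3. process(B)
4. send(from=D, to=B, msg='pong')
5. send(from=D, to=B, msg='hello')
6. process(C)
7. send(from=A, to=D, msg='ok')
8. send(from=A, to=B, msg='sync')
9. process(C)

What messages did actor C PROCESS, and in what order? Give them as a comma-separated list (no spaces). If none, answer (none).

After 1 (send(from=B, to=C, msg='tick')): A:[] B:[] C:[tick] D:[]
After 2 (process(D)): A:[] B:[] C:[tick] D:[]
After 3 (process(B)): A:[] B:[] C:[tick] D:[]
After 4 (send(from=D, to=B, msg='pong')): A:[] B:[pong] C:[tick] D:[]
After 5 (send(from=D, to=B, msg='hello')): A:[] B:[pong,hello] C:[tick] D:[]
After 6 (process(C)): A:[] B:[pong,hello] C:[] D:[]
After 7 (send(from=A, to=D, msg='ok')): A:[] B:[pong,hello] C:[] D:[ok]
After 8 (send(from=A, to=B, msg='sync')): A:[] B:[pong,hello,sync] C:[] D:[ok]
After 9 (process(C)): A:[] B:[pong,hello,sync] C:[] D:[ok]

Answer: tick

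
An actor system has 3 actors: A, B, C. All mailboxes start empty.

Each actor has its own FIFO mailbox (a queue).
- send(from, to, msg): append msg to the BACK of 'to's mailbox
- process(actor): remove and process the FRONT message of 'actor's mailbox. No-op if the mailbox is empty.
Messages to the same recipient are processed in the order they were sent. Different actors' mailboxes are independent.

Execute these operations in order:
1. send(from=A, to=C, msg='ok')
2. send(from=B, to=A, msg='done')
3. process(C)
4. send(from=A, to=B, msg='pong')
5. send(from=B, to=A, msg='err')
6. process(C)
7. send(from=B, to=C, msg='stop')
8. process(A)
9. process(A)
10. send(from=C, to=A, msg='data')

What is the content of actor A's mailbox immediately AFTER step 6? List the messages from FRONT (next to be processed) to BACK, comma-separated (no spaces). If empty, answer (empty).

After 1 (send(from=A, to=C, msg='ok')): A:[] B:[] C:[ok]
After 2 (send(from=B, to=A, msg='done')): A:[done] B:[] C:[ok]
After 3 (process(C)): A:[done] B:[] C:[]
After 4 (send(from=A, to=B, msg='pong')): A:[done] B:[pong] C:[]
After 5 (send(from=B, to=A, msg='err')): A:[done,err] B:[pong] C:[]
After 6 (process(C)): A:[done,err] B:[pong] C:[]

done,err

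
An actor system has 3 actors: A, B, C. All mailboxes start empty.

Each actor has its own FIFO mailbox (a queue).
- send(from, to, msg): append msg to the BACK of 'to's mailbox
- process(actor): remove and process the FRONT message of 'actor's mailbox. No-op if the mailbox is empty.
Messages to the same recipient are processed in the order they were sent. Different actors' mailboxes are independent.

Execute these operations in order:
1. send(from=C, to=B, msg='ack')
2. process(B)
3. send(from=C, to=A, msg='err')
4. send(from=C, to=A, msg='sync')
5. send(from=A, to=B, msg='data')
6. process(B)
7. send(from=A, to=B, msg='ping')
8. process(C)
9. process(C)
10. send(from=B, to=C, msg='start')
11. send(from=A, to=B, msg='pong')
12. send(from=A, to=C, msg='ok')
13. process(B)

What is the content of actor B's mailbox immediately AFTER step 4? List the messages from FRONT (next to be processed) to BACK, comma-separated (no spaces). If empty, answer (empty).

After 1 (send(from=C, to=B, msg='ack')): A:[] B:[ack] C:[]
After 2 (process(B)): A:[] B:[] C:[]
After 3 (send(from=C, to=A, msg='err')): A:[err] B:[] C:[]
After 4 (send(from=C, to=A, msg='sync')): A:[err,sync] B:[] C:[]

(empty)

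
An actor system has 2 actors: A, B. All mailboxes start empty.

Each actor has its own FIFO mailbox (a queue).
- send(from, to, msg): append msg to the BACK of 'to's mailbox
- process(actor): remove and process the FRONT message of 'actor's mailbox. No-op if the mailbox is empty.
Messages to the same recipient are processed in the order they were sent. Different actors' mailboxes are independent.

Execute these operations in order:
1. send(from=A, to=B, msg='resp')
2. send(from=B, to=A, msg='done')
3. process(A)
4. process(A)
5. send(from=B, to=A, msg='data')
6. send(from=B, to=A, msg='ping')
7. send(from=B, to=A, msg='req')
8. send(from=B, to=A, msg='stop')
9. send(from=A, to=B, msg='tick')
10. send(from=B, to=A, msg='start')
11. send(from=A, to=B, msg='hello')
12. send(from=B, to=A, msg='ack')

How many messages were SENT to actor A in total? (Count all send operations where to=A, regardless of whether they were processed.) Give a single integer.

After 1 (send(from=A, to=B, msg='resp')): A:[] B:[resp]
After 2 (send(from=B, to=A, msg='done')): A:[done] B:[resp]
After 3 (process(A)): A:[] B:[resp]
After 4 (process(A)): A:[] B:[resp]
After 5 (send(from=B, to=A, msg='data')): A:[data] B:[resp]
After 6 (send(from=B, to=A, msg='ping')): A:[data,ping] B:[resp]
After 7 (send(from=B, to=A, msg='req')): A:[data,ping,req] B:[resp]
After 8 (send(from=B, to=A, msg='stop')): A:[data,ping,req,stop] B:[resp]
After 9 (send(from=A, to=B, msg='tick')): A:[data,ping,req,stop] B:[resp,tick]
After 10 (send(from=B, to=A, msg='start')): A:[data,ping,req,stop,start] B:[resp,tick]
After 11 (send(from=A, to=B, msg='hello')): A:[data,ping,req,stop,start] B:[resp,tick,hello]
After 12 (send(from=B, to=A, msg='ack')): A:[data,ping,req,stop,start,ack] B:[resp,tick,hello]

Answer: 7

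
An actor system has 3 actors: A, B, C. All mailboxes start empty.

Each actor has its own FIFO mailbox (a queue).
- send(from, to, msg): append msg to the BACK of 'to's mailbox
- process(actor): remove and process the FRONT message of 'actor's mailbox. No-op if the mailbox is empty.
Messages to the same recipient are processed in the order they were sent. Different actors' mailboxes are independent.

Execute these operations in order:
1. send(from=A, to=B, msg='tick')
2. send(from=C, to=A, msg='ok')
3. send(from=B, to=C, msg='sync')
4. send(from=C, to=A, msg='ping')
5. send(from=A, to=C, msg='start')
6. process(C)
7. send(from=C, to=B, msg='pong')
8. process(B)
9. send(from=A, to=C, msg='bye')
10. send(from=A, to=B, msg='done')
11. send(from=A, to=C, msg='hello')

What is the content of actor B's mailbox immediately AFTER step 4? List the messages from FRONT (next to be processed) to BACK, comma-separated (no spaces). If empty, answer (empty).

After 1 (send(from=A, to=B, msg='tick')): A:[] B:[tick] C:[]
After 2 (send(from=C, to=A, msg='ok')): A:[ok] B:[tick] C:[]
After 3 (send(from=B, to=C, msg='sync')): A:[ok] B:[tick] C:[sync]
After 4 (send(from=C, to=A, msg='ping')): A:[ok,ping] B:[tick] C:[sync]

tick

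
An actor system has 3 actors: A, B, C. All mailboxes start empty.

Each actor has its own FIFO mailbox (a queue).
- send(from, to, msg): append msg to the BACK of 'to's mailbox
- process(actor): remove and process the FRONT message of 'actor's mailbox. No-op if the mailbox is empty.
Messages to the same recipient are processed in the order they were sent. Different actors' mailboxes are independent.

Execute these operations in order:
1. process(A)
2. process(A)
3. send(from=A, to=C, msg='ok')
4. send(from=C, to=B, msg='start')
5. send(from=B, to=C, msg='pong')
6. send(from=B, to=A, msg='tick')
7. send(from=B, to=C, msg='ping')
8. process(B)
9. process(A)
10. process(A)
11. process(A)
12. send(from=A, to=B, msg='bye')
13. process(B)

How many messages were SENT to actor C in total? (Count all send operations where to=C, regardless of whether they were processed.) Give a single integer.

Answer: 3

Derivation:
After 1 (process(A)): A:[] B:[] C:[]
After 2 (process(A)): A:[] B:[] C:[]
After 3 (send(from=A, to=C, msg='ok')): A:[] B:[] C:[ok]
After 4 (send(from=C, to=B, msg='start')): A:[] B:[start] C:[ok]
After 5 (send(from=B, to=C, msg='pong')): A:[] B:[start] C:[ok,pong]
After 6 (send(from=B, to=A, msg='tick')): A:[tick] B:[start] C:[ok,pong]
After 7 (send(from=B, to=C, msg='ping')): A:[tick] B:[start] C:[ok,pong,ping]
After 8 (process(B)): A:[tick] B:[] C:[ok,pong,ping]
After 9 (process(A)): A:[] B:[] C:[ok,pong,ping]
After 10 (process(A)): A:[] B:[] C:[ok,pong,ping]
After 11 (process(A)): A:[] B:[] C:[ok,pong,ping]
After 12 (send(from=A, to=B, msg='bye')): A:[] B:[bye] C:[ok,pong,ping]
After 13 (process(B)): A:[] B:[] C:[ok,pong,ping]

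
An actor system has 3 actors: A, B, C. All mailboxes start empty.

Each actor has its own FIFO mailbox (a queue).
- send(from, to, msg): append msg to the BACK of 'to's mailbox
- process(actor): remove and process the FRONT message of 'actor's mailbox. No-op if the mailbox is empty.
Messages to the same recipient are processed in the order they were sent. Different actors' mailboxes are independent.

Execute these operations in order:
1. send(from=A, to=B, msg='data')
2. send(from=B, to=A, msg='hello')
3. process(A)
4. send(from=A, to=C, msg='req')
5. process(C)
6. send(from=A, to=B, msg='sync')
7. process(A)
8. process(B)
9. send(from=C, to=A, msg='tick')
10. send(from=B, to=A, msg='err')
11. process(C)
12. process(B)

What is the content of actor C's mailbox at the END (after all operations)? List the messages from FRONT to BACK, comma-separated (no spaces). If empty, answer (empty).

Answer: (empty)

Derivation:
After 1 (send(from=A, to=B, msg='data')): A:[] B:[data] C:[]
After 2 (send(from=B, to=A, msg='hello')): A:[hello] B:[data] C:[]
After 3 (process(A)): A:[] B:[data] C:[]
After 4 (send(from=A, to=C, msg='req')): A:[] B:[data] C:[req]
After 5 (process(C)): A:[] B:[data] C:[]
After 6 (send(from=A, to=B, msg='sync')): A:[] B:[data,sync] C:[]
After 7 (process(A)): A:[] B:[data,sync] C:[]
After 8 (process(B)): A:[] B:[sync] C:[]
After 9 (send(from=C, to=A, msg='tick')): A:[tick] B:[sync] C:[]
After 10 (send(from=B, to=A, msg='err')): A:[tick,err] B:[sync] C:[]
After 11 (process(C)): A:[tick,err] B:[sync] C:[]
After 12 (process(B)): A:[tick,err] B:[] C:[]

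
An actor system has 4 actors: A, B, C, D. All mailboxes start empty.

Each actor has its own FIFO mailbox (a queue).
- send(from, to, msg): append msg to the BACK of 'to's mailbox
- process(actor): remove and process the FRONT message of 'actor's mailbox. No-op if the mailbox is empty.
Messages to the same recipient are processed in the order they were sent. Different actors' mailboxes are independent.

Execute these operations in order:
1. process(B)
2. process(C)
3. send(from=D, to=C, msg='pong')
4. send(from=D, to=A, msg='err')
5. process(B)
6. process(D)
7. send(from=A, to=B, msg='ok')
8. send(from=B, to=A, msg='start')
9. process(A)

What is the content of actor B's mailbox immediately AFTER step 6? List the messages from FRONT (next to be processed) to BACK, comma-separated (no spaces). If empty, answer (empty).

After 1 (process(B)): A:[] B:[] C:[] D:[]
After 2 (process(C)): A:[] B:[] C:[] D:[]
After 3 (send(from=D, to=C, msg='pong')): A:[] B:[] C:[pong] D:[]
After 4 (send(from=D, to=A, msg='err')): A:[err] B:[] C:[pong] D:[]
After 5 (process(B)): A:[err] B:[] C:[pong] D:[]
After 6 (process(D)): A:[err] B:[] C:[pong] D:[]

(empty)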